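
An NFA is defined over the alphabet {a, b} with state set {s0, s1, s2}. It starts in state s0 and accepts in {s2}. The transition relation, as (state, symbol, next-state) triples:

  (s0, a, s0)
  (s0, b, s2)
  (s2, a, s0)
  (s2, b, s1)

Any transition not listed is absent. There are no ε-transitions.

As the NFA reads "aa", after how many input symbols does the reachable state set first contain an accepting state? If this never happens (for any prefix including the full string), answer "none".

none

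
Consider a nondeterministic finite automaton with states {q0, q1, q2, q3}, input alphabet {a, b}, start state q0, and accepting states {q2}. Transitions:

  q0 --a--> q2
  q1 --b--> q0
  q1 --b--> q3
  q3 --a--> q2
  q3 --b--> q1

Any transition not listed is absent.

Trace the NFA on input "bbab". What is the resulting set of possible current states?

Start in {q0}.
Read 'b': q0→∅; now ∅.
The set is empty and remains empty for the remaining 3 symbols.

∅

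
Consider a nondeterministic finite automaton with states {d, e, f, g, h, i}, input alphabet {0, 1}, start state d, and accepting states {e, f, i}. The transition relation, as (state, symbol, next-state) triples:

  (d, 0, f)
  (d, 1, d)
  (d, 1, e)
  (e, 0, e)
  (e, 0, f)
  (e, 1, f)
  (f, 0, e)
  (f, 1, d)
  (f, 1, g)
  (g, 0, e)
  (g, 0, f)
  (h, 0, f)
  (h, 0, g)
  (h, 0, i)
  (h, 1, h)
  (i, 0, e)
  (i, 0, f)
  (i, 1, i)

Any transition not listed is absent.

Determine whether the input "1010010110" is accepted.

Yes

Start in {d}.
Read '1': d→{d, e}; now {d, e}.
Read '0': d→{f}, e→{e, f}; now {e, f}.
Read '1': e→{f}, f→{d, g}; now {d, f, g}.
Read '0': d→{f}, f→{e}, g→{e, f}; now {e, f}.
Read '0': e→{e, f}, f→{e}; now {e, f}.
Read '1': e→{f}, f→{d, g}; now {d, f, g}.
Read '0': d→{f}, f→{e}, g→{e, f}; now {e, f}.
Read '1': e→{f}, f→{d, g}; now {d, f, g}.
Read '1': d→{d, e}, f→{d, g}, g→∅; now {d, e, g}.
Read '0': d→{f}, e→{e, f}, g→{e, f}; now {e, f}.
The final set {e, f} contains the accepting states e, f.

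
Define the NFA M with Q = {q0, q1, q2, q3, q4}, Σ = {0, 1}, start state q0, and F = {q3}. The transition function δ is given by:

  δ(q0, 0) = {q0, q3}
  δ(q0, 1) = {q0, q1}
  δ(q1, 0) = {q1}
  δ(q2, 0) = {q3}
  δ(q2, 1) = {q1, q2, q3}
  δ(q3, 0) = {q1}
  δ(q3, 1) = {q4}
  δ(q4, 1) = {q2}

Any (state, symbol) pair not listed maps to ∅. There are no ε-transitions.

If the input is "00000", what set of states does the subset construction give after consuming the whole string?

Start in {q0}.
Read '0': {q0} → {q0, q3}.
Read '0': {q0, q3} → {q0, q1, q3}.
Read '0': {q0, q1, q3} → {q0, q1, q3}.
Read '0': {q0, q1, q3} → {q0, q1, q3}.
Read '0': {q0, q1, q3} → {q0, q1, q3}.

{q0, q1, q3}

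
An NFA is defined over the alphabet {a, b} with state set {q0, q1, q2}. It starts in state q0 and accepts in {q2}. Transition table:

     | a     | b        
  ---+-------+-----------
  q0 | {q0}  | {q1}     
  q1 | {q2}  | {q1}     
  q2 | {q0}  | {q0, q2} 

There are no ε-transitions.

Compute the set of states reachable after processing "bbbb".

{q1}

Start in {q0}.
Read 'b': q0→{q1}; now {q1}.
Read 'b': q1→{q1}; now {q1}.
Read 'b': q1→{q1}; now {q1}.
Read 'b': q1→{q1}; now {q1}.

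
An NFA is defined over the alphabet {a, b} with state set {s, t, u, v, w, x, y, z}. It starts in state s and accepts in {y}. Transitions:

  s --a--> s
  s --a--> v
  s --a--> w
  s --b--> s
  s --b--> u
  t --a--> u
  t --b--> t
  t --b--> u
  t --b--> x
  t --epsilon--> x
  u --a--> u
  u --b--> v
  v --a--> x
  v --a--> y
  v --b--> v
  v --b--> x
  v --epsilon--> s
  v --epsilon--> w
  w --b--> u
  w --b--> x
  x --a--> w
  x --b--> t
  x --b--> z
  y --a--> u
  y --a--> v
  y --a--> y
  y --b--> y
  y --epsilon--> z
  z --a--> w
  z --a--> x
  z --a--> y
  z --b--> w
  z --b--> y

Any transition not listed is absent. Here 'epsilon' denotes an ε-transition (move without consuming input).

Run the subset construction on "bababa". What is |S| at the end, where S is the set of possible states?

Start in {s}.
Read 'b': s→{s, u}; now {s, u}.
Read 'a': s→{s, v, w}, u→{u}; now {s, u, v, w}.
Read 'b': s→{s, u}, u→{v}, v→{v, x}, w→{u, x}; union {s, u, v, x}; ε-closure = {s, u, v, w, x}.
Read 'a': s→{s, v, w}, u→{u}, v→{x, y}, w→∅, x→{w}; union {s, u, v, w, x, y}; ε-closure = {s, u, v, w, x, y, z}.
Read 'b': s→{s, u}, u→{v}, v→{v, x}, w→{u, x}, x→{t, z}, y→{y}, z→{w, y}; now {s, t, u, v, w, x, y, z}.
Read 'a': s→{s, v, w}, t→{u}, u→{u}, v→{x, y}, w→∅, x→{w}, y→{u, v, y}, z→{w, x, y}; union {s, u, v, w, x, y}; ε-closure = {s, u, v, w, x, y, z}.
That set has 7 states.

7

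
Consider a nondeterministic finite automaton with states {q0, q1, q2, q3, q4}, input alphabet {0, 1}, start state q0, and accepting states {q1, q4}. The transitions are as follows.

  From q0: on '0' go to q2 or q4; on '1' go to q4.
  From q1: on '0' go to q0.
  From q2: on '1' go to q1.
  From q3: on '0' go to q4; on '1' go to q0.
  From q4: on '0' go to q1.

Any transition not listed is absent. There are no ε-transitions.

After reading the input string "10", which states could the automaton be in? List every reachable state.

Start in {q0}.
Read '1': {q0} → {q4}.
Read '0': {q4} → {q1}.

{q1}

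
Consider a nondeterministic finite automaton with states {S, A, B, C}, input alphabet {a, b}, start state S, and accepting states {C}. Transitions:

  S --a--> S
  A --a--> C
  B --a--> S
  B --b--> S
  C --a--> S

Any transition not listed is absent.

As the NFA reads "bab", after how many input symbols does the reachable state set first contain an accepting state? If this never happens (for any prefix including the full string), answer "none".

Start in {S}.
Read 'b': S→∅; now ∅.
The set is empty and remains empty for the remaining 2 symbols.
No reachable set along the way intersects F.

none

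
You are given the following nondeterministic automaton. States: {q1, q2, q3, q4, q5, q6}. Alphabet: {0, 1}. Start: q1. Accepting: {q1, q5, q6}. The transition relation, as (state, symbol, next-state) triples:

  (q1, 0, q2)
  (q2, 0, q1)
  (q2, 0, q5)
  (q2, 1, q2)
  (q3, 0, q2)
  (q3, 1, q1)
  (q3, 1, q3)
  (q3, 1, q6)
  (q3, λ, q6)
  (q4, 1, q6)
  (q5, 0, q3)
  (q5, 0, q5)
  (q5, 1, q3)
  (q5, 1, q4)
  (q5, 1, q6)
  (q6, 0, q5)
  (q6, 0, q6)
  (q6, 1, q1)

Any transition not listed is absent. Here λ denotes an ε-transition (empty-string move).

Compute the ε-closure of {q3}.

Begin with {q3}.
ε-move q3 → q6; add q6.

{q3, q6}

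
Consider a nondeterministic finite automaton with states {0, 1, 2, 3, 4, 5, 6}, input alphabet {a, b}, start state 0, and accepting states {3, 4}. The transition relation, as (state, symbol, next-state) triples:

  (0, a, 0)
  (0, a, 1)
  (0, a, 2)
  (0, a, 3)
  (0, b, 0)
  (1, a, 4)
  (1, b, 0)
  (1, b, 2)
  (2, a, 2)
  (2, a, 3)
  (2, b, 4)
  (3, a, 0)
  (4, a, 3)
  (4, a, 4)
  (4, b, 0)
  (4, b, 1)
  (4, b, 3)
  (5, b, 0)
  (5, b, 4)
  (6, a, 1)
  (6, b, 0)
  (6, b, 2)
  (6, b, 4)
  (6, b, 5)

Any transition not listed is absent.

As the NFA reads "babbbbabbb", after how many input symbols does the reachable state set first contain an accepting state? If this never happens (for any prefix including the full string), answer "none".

Start in {0}.
Read 'b': 0→{0}; now {0}.
Read 'a': 0→{0, 1, 2, 3}; now {0, 1, 2, 3}.
None of the earlier sets intersect F, but {0, 1, 2, 3} does.

2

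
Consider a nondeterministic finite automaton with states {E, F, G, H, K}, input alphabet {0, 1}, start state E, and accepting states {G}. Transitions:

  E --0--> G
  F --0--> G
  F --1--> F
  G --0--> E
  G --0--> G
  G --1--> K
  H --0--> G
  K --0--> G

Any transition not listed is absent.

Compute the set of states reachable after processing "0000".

{E, G}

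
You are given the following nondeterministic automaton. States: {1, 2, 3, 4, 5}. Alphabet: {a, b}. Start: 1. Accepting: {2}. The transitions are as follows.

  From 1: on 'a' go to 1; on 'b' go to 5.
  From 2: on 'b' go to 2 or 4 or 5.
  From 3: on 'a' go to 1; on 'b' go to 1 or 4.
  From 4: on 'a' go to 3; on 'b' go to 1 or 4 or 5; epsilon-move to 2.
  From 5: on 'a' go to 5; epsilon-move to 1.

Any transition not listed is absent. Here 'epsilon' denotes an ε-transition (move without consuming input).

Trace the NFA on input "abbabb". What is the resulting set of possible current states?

{1, 5}

Start in {1}.
Read 'a': 1→{1}; now {1}.
Read 'b': 1→{5}; union {5}; ε-closure = {1, 5}.
Read 'b': 1→{5}, 5→∅; union {5}; ε-closure = {1, 5}.
Read 'a': 1→{1}, 5→{5}; now {1, 5}.
Read 'b': 1→{5}, 5→∅; union {5}; ε-closure = {1, 5}.
Read 'b': 1→{5}, 5→∅; union {5}; ε-closure = {1, 5}.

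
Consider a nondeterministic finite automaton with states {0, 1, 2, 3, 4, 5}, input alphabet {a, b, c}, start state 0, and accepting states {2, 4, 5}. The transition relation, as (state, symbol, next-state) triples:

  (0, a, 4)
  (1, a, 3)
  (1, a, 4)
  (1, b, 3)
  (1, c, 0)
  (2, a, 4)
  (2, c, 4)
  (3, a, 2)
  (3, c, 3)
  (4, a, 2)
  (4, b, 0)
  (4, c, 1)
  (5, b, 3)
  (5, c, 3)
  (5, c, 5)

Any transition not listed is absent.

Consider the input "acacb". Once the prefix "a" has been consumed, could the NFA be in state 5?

No

Start in {0}.
Read 'a': 0→{4}; now {4}.
State 5 is not in {4}.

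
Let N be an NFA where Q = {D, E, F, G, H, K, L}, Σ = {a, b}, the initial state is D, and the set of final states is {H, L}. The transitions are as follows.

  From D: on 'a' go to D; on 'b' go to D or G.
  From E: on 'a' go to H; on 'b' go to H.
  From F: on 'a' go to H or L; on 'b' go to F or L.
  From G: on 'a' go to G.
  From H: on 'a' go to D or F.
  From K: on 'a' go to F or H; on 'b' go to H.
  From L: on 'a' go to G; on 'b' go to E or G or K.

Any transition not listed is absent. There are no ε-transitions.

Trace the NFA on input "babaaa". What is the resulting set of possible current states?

{D, G}

Start in {D}.
Read 'b': {D} → {D, G}.
Read 'a': {D, G} → {D, G}.
Read 'b': {D, G} → {D, G}.
Read 'a': {D, G} → {D, G}.
Read 'a': {D, G} → {D, G}.
Read 'a': {D, G} → {D, G}.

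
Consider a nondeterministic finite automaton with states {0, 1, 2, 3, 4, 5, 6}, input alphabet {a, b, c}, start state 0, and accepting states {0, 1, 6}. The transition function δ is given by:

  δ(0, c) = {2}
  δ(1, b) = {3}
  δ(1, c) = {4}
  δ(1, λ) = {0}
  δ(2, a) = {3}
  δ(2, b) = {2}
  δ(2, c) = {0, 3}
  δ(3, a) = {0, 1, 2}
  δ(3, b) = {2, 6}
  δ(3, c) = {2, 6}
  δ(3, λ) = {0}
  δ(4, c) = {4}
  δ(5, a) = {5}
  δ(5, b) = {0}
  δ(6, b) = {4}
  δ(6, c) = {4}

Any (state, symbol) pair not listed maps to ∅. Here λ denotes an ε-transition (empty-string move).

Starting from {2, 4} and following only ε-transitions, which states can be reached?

{2, 4}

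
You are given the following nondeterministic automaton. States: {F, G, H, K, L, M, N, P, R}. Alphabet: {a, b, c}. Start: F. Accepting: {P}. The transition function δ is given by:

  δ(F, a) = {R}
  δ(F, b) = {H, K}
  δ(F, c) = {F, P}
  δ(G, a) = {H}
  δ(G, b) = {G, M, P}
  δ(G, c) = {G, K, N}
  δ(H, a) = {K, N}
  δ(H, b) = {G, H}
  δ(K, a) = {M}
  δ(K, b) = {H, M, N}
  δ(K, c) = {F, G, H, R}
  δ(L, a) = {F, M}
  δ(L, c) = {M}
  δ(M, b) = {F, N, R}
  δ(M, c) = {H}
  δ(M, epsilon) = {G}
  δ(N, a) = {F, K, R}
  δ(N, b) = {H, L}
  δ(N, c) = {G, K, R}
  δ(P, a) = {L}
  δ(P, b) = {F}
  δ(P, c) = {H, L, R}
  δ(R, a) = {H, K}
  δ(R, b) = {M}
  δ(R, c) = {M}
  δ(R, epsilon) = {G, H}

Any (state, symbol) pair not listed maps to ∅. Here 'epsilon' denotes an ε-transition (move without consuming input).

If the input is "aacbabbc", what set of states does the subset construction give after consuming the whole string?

Start in {F}.
Read 'a': F→{R}; union {R}; ε-closure = {G, H, R}.
Read 'a': G→{H}, H→{K, N}, R→{H, K}; now {H, K, N}.
Read 'c': H→∅, K→{F, G, H, R}, N→{G, K, R}; now {F, G, H, K, R}.
Read 'b': F→{H, K}, G→{G, M, P}, H→{G, H}, K→{H, M, N}, R→{M}; now {G, H, K, M, N, P}.
Read 'a': G→{H}, H→{K, N}, K→{M}, M→∅, N→{F, K, R}, P→{L}; union {F, H, K, L, M, N, R}; ε-closure = {F, G, H, K, L, M, N, R}.
Read 'b': F→{H, K}, G→{G, M, P}, H→{G, H}, K→{H, M, N}, L→∅, M→{F, N, R}, N→{H, L}, R→{M}; now {F, G, H, K, L, M, N, P, R}.
Read 'b': F→{H, K}, G→{G, M, P}, H→{G, H}, K→{H, M, N}, L→∅, M→{F, N, R}, N→{H, L}, P→{F}, R→{M}; now {F, G, H, K, L, M, N, P, R}.
Read 'c': F→{F, P}, G→{G, K, N}, H→∅, K→{F, G, H, R}, L→{M}, M→{H}, N→{G, K, R}, P→{H, L, R}, R→{M}; now {F, G, H, K, L, M, N, P, R}.

{F, G, H, K, L, M, N, P, R}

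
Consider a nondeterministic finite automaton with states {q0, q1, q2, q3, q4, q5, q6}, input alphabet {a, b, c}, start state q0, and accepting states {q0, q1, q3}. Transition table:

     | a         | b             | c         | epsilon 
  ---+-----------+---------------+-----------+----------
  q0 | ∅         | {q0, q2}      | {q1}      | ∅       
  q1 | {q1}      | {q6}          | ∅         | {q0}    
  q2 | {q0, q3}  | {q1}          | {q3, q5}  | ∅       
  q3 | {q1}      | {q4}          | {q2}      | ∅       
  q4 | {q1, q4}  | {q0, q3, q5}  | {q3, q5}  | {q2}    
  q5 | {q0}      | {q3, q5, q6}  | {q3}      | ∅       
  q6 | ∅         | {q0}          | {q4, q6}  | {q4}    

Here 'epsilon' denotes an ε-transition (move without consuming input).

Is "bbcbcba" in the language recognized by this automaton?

Start in {q0}.
Read 'b': q0→{q0, q2}; now {q0, q2}.
Read 'b': q0→{q0, q2}, q2→{q1}; now {q0, q1, q2}.
Read 'c': q0→{q1}, q1→∅, q2→{q3, q5}; union {q1, q3, q5}; ε-closure = {q0, q1, q3, q5}.
Read 'b': q0→{q0, q2}, q1→{q6}, q3→{q4}, q5→{q3, q5, q6}; now {q0, q2, q3, q4, q5, q6}.
Read 'c': q0→{q1}, q2→{q3, q5}, q3→{q2}, q4→{q3, q5}, q5→{q3}, q6→{q4, q6}; union {q1, q2, q3, q4, q5, q6}; ε-closure = {q0, q1, q2, q3, q4, q5, q6}.
Read 'b': q0→{q0, q2}, q1→{q6}, q2→{q1}, q3→{q4}, q4→{q0, q3, q5}, q5→{q3, q5, q6}, q6→{q0}; now {q0, q1, q2, q3, q4, q5, q6}.
Read 'a': q0→∅, q1→{q1}, q2→{q0, q3}, q3→{q1}, q4→{q1, q4}, q5→{q0}, q6→∅; union {q0, q1, q3, q4}; ε-closure = {q0, q1, q2, q3, q4}.
The final set {q0, q1, q2, q3, q4} contains the accepting states q0, q1, q3.

Yes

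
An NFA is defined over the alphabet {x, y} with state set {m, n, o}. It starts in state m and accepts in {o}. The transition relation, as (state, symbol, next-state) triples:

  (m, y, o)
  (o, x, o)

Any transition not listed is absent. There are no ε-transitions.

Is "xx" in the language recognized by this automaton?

Start in {m}.
Read 'x': {m} → ∅.
The set is empty and remains empty for the remaining 1 symbol.
The final set ∅ contains no accepting state.

No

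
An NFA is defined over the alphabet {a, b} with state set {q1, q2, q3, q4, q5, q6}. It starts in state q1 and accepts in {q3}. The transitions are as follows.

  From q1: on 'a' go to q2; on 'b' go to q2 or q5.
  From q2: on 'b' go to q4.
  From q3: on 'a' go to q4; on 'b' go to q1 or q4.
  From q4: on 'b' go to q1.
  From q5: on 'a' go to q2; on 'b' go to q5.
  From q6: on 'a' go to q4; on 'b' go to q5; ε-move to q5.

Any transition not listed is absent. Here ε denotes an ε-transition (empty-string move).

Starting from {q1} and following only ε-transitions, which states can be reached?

{q1}

Begin with {q1}.
No ε-moves leave this set, so the closure equals the set itself.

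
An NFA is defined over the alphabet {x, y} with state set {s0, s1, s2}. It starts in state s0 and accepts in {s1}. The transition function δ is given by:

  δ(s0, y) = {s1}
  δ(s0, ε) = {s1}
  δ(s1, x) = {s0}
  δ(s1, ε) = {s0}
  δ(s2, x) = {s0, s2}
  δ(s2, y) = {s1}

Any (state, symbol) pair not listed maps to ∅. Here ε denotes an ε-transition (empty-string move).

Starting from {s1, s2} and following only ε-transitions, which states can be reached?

Begin with {s1, s2}.
ε-move s1 → s0; add s0.

{s0, s1, s2}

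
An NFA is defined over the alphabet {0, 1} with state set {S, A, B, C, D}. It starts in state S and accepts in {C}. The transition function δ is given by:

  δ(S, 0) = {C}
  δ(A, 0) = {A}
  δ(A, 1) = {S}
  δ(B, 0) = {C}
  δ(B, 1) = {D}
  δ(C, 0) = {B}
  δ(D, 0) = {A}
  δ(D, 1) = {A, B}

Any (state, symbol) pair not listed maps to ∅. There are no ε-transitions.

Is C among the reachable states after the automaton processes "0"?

Yes

Start in {S}.
Read '0': S→{C}; now {C}.
State C is in {C}.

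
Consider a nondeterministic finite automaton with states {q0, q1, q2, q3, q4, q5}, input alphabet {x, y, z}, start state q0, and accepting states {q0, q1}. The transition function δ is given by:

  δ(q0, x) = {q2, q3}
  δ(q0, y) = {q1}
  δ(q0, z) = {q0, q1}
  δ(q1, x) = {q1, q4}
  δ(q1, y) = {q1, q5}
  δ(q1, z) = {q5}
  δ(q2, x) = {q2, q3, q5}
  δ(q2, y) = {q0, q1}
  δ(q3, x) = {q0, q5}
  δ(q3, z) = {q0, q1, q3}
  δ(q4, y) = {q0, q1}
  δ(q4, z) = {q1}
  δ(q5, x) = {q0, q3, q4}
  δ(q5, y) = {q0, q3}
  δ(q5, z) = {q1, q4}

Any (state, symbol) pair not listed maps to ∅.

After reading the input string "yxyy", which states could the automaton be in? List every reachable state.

{q0, q1, q3, q5}

Start in {q0}.
Read 'y': q0→{q1}; now {q1}.
Read 'x': q1→{q1, q4}; now {q1, q4}.
Read 'y': q1→{q1, q5}, q4→{q0, q1}; now {q0, q1, q5}.
Read 'y': q0→{q1}, q1→{q1, q5}, q5→{q0, q3}; now {q0, q1, q3, q5}.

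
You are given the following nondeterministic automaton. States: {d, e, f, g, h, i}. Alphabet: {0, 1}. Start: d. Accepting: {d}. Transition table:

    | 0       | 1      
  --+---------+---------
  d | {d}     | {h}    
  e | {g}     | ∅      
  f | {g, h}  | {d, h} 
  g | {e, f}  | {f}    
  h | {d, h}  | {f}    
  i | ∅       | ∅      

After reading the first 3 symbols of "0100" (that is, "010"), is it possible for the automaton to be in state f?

No

Start in {d}.
Read '0': d→{d}; now {d}.
Read '1': d→{h}; now {h}.
Read '0': h→{d, h}; now {d, h}.
State f is not in {d, h}.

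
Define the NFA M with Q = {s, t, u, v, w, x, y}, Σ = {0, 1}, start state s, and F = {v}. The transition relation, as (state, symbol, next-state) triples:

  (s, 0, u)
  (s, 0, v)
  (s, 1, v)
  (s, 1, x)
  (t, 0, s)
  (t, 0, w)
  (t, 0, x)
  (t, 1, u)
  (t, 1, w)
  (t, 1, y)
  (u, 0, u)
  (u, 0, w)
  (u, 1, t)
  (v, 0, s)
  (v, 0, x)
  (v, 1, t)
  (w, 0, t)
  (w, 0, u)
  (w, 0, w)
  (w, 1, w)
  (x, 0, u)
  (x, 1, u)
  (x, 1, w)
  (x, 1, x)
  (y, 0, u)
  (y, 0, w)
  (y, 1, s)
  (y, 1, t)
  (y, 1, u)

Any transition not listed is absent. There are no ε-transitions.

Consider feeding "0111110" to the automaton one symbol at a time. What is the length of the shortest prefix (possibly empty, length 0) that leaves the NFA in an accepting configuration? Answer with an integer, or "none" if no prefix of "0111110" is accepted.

1

Start in {s}.
Read '0': {s} → {u, v}.
None of the earlier sets intersect F, but {u, v} does.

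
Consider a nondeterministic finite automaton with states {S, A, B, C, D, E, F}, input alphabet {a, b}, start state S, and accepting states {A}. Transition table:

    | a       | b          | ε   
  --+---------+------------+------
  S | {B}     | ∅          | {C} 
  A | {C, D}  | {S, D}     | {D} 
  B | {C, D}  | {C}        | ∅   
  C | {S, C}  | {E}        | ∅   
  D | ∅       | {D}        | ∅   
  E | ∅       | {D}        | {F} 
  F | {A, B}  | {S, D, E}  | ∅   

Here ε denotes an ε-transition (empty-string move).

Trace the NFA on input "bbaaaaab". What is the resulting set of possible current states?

{C, D, E, F}

Start: ε-closure({S}) = {S, C}.
Read 'b': S→∅, C→{E}; union {E}; ε-closure = {E, F}.
Read 'b': E→{D}, F→{S, D, E}; union {S, D, E}; ε-closure = {S, C, D, E, F}.
Read 'a': S→{B}, C→{S, C}, D→∅, E→∅, F→{A, B}; union {S, A, B, C}; ε-closure = {S, A, B, C, D}.
Read 'a': S→{B}, A→{C, D}, B→{C, D}, C→{S, C}, D→∅; now {S, B, C, D}.
Read 'a': S→{B}, B→{C, D}, C→{S, C}, D→∅; now {S, B, C, D}.
Read 'a': S→{B}, B→{C, D}, C→{S, C}, D→∅; now {S, B, C, D}.
Read 'a': S→{B}, B→{C, D}, C→{S, C}, D→∅; now {S, B, C, D}.
Read 'b': S→∅, B→{C}, C→{E}, D→{D}; union {C, D, E}; ε-closure = {C, D, E, F}.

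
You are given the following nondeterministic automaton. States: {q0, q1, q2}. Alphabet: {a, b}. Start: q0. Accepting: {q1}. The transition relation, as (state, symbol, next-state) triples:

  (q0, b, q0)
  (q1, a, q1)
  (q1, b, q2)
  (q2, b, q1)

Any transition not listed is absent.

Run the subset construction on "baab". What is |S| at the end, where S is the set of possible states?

0

Start in {q0}.
Read 'b': q0→{q0}; now {q0}.
Read 'a': q0→∅; now ∅.
The set is empty and remains empty for the remaining 2 symbols.
That set has 0 states.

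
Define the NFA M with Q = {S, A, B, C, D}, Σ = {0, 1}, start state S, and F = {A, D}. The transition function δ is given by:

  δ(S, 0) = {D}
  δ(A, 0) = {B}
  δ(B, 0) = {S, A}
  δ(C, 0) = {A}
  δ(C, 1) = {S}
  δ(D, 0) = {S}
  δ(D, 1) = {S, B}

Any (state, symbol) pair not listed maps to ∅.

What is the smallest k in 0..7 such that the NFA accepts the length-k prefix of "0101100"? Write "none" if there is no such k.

1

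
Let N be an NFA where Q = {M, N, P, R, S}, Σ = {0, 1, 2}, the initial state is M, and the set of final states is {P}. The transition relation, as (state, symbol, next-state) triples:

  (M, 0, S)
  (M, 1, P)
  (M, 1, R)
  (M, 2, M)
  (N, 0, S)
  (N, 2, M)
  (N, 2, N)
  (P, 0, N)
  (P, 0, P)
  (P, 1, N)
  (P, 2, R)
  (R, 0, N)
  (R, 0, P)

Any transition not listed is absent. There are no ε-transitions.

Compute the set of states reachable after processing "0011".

∅

Start in {M}.
Read '0': M→{S}; now {S}.
Read '0': S→∅; now ∅.
The set is empty and remains empty for the remaining 2 symbols.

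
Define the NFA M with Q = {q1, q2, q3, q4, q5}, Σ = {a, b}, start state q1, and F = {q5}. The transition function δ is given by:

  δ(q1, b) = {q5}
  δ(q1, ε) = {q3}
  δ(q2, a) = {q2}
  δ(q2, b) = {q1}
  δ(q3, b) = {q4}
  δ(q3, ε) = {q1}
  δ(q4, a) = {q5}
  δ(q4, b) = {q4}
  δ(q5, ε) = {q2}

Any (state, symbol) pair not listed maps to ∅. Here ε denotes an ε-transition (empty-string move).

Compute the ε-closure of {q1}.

{q1, q3}

Begin with {q1}.
ε-move q1 → q3; add q3.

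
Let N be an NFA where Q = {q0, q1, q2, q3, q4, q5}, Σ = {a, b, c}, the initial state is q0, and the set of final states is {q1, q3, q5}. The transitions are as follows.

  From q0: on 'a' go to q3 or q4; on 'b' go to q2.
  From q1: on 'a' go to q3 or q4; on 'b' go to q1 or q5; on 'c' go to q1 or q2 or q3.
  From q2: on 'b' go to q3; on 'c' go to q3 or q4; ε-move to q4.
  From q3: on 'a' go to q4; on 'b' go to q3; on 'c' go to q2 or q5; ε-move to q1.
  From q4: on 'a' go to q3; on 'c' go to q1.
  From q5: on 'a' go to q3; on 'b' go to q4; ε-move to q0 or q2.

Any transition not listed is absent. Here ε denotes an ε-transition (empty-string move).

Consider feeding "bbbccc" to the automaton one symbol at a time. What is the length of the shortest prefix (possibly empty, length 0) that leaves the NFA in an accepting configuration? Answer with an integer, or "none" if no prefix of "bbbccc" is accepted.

2

Start in {q0}.
Read 'b': q0→{q2}; union {q2}; ε-closure = {q2, q4}.
Read 'b': q2→{q3}, q4→∅; union {q3}; ε-closure = {q1, q3}.
None of the earlier sets intersect F, but {q1, q3} does.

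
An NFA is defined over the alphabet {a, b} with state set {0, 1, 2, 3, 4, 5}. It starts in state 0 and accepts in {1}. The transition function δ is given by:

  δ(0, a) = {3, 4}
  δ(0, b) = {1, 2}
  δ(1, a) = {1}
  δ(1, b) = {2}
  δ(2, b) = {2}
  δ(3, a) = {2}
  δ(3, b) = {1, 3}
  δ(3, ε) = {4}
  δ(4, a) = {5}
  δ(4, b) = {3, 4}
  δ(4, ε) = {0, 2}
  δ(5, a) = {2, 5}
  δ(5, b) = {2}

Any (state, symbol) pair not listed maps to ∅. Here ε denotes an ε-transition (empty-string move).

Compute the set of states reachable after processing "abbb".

Start in {0}.
Read 'a': {0} → {0, 2, 3, 4}.
Read 'b': {0, 2, 3, 4} → {0, 1, 2, 3, 4}.
Read 'b': {0, 1, 2, 3, 4} → {0, 1, 2, 3, 4}.
Read 'b': {0, 1, 2, 3, 4} → {0, 1, 2, 3, 4}.

{0, 1, 2, 3, 4}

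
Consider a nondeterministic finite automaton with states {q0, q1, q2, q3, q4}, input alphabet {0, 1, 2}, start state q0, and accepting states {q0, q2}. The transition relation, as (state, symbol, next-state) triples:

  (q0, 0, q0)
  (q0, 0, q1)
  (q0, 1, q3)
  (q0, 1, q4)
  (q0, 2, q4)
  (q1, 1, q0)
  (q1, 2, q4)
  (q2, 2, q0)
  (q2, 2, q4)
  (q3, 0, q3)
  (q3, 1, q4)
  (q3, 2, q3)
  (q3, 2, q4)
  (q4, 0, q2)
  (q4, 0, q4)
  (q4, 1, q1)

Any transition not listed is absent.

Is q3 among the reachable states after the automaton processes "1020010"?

Yes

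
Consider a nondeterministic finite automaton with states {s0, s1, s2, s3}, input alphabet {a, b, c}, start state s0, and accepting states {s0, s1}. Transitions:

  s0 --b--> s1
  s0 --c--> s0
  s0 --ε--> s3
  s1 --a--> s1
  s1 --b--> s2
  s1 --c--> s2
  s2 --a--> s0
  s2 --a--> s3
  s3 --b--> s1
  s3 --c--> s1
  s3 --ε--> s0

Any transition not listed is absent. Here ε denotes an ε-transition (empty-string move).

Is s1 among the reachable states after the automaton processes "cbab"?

Yes

Start: ε-closure({s0}) = {s0, s3}.
Read 'c': s0→{s0}, s3→{s1}; union {s0, s1}; ε-closure = {s0, s1, s3}.
Read 'b': s0→{s1}, s1→{s2}, s3→{s1}; now {s1, s2}.
Read 'a': s1→{s1}, s2→{s0, s3}; now {s0, s1, s3}.
Read 'b': s0→{s1}, s1→{s2}, s3→{s1}; now {s1, s2}.
State s1 is in {s1, s2}.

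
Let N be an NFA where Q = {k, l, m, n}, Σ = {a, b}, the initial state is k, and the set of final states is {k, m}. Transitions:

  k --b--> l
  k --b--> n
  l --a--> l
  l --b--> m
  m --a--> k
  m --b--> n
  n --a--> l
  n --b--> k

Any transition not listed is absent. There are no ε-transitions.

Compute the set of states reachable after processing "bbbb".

Start in {k}.
Read 'b': {k} → {l, n}.
Read 'b': {l, n} → {k, m}.
Read 'b': {k, m} → {l, n}.
Read 'b': {l, n} → {k, m}.

{k, m}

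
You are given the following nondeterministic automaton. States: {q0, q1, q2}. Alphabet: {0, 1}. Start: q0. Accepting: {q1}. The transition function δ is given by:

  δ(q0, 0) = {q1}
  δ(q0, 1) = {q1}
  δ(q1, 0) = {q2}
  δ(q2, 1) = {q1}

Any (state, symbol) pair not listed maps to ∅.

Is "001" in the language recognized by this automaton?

Start in {q0}.
Read '0': {q0} → {q1}.
Read '0': {q1} → {q2}.
Read '1': {q2} → {q1}.
The final set {q1} contains the accepting state q1.

Yes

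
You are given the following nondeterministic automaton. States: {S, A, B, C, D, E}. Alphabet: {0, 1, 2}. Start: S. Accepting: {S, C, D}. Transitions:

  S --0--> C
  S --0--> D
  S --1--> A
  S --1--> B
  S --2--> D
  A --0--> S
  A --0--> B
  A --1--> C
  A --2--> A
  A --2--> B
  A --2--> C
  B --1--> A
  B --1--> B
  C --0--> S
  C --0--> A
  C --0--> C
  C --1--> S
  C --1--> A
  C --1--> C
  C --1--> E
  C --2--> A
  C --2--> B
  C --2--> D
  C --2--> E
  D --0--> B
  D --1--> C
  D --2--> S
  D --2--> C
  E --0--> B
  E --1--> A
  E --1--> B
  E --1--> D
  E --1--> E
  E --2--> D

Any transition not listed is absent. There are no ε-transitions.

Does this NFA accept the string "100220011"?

Yes

Start in {S}.
Read '1': S→{A, B}; now {A, B}.
Read '0': A→{S, B}, B→∅; now {S, B}.
Read '0': S→{C, D}, B→∅; now {C, D}.
Read '2': C→{A, B, D, E}, D→{S, C}; now {S, A, B, C, D, E}.
Read '2': S→{D}, A→{A, B, C}, B→∅, C→{A, B, D, E}, D→{S, C}, E→{D}; now {S, A, B, C, D, E}.
Read '0': S→{C, D}, A→{S, B}, B→∅, C→{S, A, C}, D→{B}, E→{B}; now {S, A, B, C, D}.
Read '0': S→{C, D}, A→{S, B}, B→∅, C→{S, A, C}, D→{B}; now {S, A, B, C, D}.
Read '1': S→{A, B}, A→{C}, B→{A, B}, C→{S, A, C, E}, D→{C}; now {S, A, B, C, E}.
Read '1': S→{A, B}, A→{C}, B→{A, B}, C→{S, A, C, E}, E→{A, B, D, E}; now {S, A, B, C, D, E}.
The final set {S, A, B, C, D, E} contains the accepting states S, C, D.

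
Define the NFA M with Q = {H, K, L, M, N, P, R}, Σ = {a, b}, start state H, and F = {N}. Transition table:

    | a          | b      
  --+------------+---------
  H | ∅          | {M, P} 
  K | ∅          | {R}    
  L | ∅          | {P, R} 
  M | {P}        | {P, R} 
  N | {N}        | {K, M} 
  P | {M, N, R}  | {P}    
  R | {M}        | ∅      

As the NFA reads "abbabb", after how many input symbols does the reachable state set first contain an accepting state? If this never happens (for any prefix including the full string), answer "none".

Start in {H}.
Read 'a': {H} → ∅.
The set is empty and remains empty for the remaining 5 symbols.
No reachable set along the way intersects F.

none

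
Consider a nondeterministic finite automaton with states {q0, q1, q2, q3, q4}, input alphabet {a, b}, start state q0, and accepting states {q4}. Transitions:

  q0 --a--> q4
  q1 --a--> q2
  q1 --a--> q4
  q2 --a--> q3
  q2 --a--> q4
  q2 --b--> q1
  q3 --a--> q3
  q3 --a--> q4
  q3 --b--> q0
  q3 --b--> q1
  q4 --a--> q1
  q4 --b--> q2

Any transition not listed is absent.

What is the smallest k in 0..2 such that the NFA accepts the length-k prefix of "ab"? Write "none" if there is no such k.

Start in {q0}.
Read 'a': {q0} → {q4}.
None of the earlier sets intersect F, but {q4} does.

1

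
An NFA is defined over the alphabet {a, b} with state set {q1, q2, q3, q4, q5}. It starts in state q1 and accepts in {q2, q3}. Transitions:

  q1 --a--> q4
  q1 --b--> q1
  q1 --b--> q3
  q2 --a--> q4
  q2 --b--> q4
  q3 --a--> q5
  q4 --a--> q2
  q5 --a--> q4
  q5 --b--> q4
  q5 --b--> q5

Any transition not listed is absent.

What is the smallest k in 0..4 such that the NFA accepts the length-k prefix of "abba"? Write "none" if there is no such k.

none

Start in {q1}.
Read 'a': q1→{q4}; now {q4}.
Read 'b': q4→∅; now ∅.
The set is empty and remains empty for the remaining 2 symbols.
No reachable set along the way intersects F.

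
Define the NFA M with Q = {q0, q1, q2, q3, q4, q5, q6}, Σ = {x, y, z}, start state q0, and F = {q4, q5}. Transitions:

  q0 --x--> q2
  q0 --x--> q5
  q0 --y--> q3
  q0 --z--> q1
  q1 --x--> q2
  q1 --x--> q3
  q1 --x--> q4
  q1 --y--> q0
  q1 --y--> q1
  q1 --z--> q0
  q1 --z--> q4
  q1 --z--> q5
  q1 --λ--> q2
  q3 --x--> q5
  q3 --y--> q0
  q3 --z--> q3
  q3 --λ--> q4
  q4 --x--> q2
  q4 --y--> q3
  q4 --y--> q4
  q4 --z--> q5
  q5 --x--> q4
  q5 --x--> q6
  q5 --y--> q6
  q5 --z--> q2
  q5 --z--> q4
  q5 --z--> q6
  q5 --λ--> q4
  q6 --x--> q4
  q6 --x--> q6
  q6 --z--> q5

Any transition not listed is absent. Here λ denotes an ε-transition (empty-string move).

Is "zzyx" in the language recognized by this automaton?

Yes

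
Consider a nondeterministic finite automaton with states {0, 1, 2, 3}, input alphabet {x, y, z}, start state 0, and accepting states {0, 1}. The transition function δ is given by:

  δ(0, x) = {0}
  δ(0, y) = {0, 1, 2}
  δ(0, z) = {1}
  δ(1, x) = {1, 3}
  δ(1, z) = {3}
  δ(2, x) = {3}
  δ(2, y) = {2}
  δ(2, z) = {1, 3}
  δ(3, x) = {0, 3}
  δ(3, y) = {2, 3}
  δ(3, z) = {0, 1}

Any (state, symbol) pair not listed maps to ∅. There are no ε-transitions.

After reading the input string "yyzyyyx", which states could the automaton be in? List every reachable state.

{0, 3}

Start in {0}.
Read 'y': 0→{0, 1, 2}; now {0, 1, 2}.
Read 'y': 0→{0, 1, 2}, 1→∅, 2→{2}; now {0, 1, 2}.
Read 'z': 0→{1}, 1→{3}, 2→{1, 3}; now {1, 3}.
Read 'y': 1→∅, 3→{2, 3}; now {2, 3}.
Read 'y': 2→{2}, 3→{2, 3}; now {2, 3}.
Read 'y': 2→{2}, 3→{2, 3}; now {2, 3}.
Read 'x': 2→{3}, 3→{0, 3}; now {0, 3}.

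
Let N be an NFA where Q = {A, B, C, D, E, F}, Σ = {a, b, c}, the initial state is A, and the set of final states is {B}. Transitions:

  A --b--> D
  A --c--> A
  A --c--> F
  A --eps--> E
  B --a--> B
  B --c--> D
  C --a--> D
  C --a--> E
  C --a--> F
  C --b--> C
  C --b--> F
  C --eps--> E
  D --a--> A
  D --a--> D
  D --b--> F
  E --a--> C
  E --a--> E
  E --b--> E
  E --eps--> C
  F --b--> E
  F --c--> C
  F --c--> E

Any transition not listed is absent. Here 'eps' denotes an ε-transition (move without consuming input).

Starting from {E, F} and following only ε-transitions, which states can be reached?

{C, E, F}

Begin with {E, F}.
ε-move E → C; add C.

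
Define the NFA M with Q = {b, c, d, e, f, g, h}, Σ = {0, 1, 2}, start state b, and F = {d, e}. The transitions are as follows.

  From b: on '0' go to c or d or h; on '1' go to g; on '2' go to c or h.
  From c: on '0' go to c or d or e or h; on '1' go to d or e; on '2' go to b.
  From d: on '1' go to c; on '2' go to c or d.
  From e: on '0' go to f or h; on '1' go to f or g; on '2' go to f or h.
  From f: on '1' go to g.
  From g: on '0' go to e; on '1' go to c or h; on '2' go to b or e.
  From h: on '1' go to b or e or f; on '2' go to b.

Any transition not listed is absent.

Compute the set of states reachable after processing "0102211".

{c, d, e, f, g, h}

Start in {b}.
Read '0': b→{c, d, h}; now {c, d, h}.
Read '1': c→{d, e}, d→{c}, h→{b, e, f}; now {b, c, d, e, f}.
Read '0': b→{c, d, h}, c→{c, d, e, h}, d→∅, e→{f, h}, f→∅; now {c, d, e, f, h}.
Read '2': c→{b}, d→{c, d}, e→{f, h}, f→∅, h→{b}; now {b, c, d, f, h}.
Read '2': b→{c, h}, c→{b}, d→{c, d}, f→∅, h→{b}; now {b, c, d, h}.
Read '1': b→{g}, c→{d, e}, d→{c}, h→{b, e, f}; now {b, c, d, e, f, g}.
Read '1': b→{g}, c→{d, e}, d→{c}, e→{f, g}, f→{g}, g→{c, h}; now {c, d, e, f, g, h}.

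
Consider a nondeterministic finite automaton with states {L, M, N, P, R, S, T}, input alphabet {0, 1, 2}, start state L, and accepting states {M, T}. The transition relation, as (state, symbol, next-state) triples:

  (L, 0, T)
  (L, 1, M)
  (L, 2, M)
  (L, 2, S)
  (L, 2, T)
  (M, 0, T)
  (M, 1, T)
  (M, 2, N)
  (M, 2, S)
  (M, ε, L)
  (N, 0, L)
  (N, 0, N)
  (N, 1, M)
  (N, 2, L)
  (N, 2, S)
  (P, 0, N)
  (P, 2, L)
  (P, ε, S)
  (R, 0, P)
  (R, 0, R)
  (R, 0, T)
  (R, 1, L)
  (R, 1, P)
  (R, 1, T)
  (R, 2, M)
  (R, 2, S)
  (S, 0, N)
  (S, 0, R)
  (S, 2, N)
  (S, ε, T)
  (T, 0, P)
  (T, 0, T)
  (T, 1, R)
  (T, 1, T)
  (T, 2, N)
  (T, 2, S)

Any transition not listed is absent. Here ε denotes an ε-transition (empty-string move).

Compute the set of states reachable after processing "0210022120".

{L, N, P, R, S, T}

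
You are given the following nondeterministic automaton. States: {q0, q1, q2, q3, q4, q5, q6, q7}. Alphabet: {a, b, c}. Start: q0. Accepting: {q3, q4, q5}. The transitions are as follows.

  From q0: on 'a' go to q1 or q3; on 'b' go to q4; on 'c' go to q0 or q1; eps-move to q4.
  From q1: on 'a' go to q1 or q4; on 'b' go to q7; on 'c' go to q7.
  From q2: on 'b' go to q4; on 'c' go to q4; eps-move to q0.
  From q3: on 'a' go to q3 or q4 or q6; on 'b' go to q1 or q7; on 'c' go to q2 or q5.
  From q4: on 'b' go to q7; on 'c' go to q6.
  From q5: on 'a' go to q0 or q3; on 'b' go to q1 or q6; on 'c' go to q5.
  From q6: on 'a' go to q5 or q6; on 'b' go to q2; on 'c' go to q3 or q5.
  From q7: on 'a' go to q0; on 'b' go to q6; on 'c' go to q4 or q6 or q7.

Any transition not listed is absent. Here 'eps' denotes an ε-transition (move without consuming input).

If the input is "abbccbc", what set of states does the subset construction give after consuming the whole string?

Start: ε-closure({q0}) = {q0, q4}.
Read 'a': q0→{q1, q3}, q4→∅; now {q1, q3}.
Read 'b': q1→{q7}, q3→{q1, q7}; now {q1, q7}.
Read 'b': q1→{q7}, q7→{q6}; now {q6, q7}.
Read 'c': q6→{q3, q5}, q7→{q4, q6, q7}; now {q3, q4, q5, q6, q7}.
Read 'c': q3→{q2, q5}, q4→{q6}, q5→{q5}, q6→{q3, q5}, q7→{q4, q6, q7}; union {q2, q3, q4, q5, q6, q7}; ε-closure = {q0, q2, q3, q4, q5, q6, q7}.
Read 'b': q0→{q4}, q2→{q4}, q3→{q1, q7}, q4→{q7}, q5→{q1, q6}, q6→{q2}, q7→{q6}; union {q1, q2, q4, q6, q7}; ε-closure = {q0, q1, q2, q4, q6, q7}.
Read 'c': q0→{q0, q1}, q1→{q7}, q2→{q4}, q4→{q6}, q6→{q3, q5}, q7→{q4, q6, q7}; now {q0, q1, q3, q4, q5, q6, q7}.

{q0, q1, q3, q4, q5, q6, q7}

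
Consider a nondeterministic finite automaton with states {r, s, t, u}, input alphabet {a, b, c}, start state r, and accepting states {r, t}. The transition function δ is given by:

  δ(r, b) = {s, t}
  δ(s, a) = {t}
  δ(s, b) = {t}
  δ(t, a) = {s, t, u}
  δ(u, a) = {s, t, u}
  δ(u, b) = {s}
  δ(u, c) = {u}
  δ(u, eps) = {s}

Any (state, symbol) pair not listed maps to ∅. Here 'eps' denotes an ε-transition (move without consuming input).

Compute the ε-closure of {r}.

Begin with {r}.
No ε-moves leave this set, so the closure equals the set itself.

{r}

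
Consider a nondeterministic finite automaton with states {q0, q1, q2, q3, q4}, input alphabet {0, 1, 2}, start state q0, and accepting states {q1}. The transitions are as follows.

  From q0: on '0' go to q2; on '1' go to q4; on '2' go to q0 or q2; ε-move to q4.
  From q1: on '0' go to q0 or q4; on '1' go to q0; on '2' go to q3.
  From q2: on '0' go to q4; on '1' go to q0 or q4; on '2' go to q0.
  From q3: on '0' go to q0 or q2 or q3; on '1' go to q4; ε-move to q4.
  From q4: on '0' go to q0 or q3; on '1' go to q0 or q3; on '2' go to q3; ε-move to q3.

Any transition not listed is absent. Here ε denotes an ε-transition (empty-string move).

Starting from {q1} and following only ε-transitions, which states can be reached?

{q1}

Begin with {q1}.
No ε-moves leave this set, so the closure equals the set itself.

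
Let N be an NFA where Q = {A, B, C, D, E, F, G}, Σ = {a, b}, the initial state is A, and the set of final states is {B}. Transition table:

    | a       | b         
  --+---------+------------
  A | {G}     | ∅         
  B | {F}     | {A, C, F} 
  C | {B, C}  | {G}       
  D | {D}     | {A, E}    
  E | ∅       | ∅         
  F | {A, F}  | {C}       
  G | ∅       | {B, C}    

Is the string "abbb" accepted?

Start in {A}.
Read 'a': A→{G}; now {G}.
Read 'b': G→{B, C}; now {B, C}.
Read 'b': B→{A, C, F}, C→{G}; now {A, C, F, G}.
Read 'b': A→∅, C→{G}, F→{C}, G→{B, C}; now {B, C, G}.
The final set {B, C, G} contains the accepting state B.

Yes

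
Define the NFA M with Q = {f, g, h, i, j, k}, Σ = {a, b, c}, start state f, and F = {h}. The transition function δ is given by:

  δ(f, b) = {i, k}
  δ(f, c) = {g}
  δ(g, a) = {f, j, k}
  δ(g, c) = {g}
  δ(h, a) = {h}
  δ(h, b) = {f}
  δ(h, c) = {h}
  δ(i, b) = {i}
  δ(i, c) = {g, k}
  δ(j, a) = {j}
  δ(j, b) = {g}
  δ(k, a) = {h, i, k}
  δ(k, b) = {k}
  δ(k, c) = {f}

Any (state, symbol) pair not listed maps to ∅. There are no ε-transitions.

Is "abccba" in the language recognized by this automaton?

No

Start in {f}.
Read 'a': f→∅; now ∅.
The set is empty and remains empty for the remaining 5 symbols.
The final set ∅ contains no accepting state.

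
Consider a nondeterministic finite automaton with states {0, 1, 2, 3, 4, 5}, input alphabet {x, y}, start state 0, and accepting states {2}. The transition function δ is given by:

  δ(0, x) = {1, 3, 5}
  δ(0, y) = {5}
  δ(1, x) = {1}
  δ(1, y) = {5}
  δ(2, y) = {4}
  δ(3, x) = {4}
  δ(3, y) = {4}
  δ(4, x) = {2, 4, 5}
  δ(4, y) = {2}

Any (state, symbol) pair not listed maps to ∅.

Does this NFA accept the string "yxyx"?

Start in {0}.
Read 'y': {0} → {5}.
Read 'x': {5} → ∅.
The set is empty and remains empty for the remaining 2 symbols.
The final set ∅ contains no accepting state.

No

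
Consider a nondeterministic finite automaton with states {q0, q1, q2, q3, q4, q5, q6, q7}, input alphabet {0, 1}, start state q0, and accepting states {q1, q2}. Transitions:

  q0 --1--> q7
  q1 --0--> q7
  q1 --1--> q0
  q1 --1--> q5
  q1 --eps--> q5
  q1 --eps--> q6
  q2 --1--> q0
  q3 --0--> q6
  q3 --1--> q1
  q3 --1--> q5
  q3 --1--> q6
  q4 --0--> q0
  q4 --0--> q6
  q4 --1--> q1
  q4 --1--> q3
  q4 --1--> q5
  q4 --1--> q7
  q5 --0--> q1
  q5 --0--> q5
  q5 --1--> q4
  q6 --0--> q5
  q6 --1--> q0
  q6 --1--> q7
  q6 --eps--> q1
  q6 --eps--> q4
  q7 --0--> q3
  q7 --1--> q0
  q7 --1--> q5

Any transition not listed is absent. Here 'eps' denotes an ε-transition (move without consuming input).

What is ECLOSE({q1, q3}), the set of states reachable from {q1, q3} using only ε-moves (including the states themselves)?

{q1, q3, q4, q5, q6}

Begin with {q1, q3}.
ε-move q1 → q5; add q5.
ε-move q1 → q6; add q6.
ε-move q6 → q4; add q4.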